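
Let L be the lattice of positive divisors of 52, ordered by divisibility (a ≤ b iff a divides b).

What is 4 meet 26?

Common lower bounds of {4, 26}: 1, 2.
The greatest among these is 2.

2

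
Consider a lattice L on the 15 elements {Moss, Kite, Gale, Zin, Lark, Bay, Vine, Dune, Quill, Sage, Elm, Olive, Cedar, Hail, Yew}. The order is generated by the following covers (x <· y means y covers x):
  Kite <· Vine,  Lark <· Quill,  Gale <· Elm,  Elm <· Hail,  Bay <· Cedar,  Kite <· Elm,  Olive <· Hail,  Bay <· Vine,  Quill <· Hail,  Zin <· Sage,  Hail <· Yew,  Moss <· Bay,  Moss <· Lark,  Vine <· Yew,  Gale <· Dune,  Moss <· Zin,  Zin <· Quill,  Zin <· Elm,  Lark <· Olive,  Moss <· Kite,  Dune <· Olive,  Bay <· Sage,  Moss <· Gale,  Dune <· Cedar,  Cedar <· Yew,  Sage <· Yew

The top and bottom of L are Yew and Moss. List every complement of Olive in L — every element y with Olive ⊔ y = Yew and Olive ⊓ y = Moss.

Bay, Sage, Vine

Need y with Olive ∨ y = Yew and Olive ∧ y = Moss.
Checking each element gives: Bay, Sage, Vine.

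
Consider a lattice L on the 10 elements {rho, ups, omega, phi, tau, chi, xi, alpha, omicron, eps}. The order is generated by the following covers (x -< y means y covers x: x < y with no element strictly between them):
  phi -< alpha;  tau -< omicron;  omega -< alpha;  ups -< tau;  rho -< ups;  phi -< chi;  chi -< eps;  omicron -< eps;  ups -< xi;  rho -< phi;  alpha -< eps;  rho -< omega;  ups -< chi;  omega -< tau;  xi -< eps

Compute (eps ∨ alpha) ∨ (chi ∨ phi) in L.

eps

eps ∨ alpha = eps
chi ∨ phi = chi
eps ∨ chi = eps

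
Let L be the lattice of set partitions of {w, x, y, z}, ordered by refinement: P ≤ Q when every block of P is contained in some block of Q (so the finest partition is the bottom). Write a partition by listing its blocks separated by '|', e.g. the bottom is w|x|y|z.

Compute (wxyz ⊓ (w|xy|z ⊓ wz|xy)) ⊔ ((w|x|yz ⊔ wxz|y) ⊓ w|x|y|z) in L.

w|xy|z

w|xy|z ∧ wz|xy = w|xy|z
wxyz ∧ w|xy|z = w|xy|z
w|x|yz ∨ wxz|y = wxyz
wxyz ∧ w|x|y|z = w|x|y|z
w|xy|z ∨ w|x|y|z = w|xy|z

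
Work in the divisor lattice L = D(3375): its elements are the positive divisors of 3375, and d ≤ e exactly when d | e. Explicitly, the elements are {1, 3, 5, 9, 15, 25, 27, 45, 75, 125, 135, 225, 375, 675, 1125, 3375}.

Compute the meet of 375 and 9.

In the divisibility order, the meet is the greatest common divisor: gcd(375, 9) = 3.

3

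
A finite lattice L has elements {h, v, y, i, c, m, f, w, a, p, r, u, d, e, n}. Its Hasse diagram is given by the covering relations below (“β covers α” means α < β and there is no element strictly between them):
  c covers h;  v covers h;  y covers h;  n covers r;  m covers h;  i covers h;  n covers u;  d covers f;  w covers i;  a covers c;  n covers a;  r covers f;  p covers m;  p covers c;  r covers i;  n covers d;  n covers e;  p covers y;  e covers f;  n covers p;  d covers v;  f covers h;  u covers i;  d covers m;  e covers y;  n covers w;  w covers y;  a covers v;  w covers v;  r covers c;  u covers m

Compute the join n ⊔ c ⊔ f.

n

Common upper bounds of {n, c, f}: n.
The least among these is n.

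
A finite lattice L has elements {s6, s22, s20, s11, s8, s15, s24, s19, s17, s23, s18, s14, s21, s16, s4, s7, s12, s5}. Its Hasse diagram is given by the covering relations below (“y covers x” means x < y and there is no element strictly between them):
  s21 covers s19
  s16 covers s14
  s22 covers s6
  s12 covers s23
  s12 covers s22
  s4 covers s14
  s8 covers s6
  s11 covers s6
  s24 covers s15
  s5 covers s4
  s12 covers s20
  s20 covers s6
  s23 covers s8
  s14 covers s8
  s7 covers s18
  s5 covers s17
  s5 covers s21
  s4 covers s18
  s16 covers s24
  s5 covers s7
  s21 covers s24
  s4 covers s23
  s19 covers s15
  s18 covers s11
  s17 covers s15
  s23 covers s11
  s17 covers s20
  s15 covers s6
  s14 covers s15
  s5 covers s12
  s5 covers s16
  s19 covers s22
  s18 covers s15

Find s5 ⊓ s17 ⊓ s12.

s20

Common lower bounds of {s5, s17, s12}: s20, s6.
The greatest among these is s20.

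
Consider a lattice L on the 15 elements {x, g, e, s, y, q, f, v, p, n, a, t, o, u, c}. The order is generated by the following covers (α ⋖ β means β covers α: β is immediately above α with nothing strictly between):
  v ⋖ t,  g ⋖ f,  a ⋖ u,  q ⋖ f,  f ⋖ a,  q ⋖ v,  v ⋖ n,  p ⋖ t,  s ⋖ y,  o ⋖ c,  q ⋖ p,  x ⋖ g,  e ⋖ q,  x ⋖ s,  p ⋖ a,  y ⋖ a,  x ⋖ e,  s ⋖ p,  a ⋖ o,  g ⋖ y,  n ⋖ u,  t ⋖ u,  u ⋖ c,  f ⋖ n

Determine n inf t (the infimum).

Common lower bounds of {n, t}: e, q, v, x.
The greatest among these is v.

v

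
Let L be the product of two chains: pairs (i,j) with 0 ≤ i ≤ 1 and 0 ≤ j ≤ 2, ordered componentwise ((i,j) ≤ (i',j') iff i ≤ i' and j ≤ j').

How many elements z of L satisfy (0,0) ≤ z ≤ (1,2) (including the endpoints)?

6

The interval [(0,0), (1,2)] = {(0,0), (0,1), (0,2), (1,0), (1,1), (1,2)}, which has 6 elements.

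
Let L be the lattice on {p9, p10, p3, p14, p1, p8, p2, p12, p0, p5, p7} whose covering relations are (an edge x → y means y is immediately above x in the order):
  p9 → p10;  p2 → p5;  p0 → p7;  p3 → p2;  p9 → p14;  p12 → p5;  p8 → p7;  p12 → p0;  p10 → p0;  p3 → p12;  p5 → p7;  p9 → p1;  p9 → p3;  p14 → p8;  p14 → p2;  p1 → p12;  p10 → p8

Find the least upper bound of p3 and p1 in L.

p12

Common upper bounds of {p3, p1}: p0, p12, p5, p7.
The least among these is p12.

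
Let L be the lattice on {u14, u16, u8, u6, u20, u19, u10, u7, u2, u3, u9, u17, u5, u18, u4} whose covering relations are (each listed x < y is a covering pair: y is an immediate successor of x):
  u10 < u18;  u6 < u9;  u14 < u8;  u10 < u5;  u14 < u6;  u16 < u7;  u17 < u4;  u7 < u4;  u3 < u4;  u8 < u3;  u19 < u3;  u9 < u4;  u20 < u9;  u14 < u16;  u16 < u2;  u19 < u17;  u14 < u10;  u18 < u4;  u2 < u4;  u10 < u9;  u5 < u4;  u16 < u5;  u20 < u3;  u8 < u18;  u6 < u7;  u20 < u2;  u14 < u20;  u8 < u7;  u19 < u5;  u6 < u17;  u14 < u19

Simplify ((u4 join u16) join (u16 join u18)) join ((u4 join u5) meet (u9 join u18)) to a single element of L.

u4 ∨ u16 = u4
u16 ∨ u18 = u4
u4 ∨ u4 = u4
u4 ∨ u5 = u4
u9 ∨ u18 = u4
u4 ∧ u4 = u4
u4 ∨ u4 = u4

u4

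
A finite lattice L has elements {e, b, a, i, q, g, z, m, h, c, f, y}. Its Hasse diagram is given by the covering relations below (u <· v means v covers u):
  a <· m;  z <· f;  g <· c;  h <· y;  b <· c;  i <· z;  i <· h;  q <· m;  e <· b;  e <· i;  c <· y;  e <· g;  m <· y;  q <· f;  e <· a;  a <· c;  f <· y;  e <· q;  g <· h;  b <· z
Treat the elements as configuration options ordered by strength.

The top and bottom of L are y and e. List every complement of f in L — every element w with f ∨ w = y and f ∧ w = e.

a, g

Need w with f ∨ w = y and f ∧ w = e.
Checking each element gives: a, g.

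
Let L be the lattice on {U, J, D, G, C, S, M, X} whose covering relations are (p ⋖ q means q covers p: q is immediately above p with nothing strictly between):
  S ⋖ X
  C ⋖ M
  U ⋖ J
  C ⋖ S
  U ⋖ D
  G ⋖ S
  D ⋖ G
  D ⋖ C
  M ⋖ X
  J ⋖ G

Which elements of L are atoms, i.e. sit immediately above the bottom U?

The atoms are exactly the elements that cover U: D, J.

D, J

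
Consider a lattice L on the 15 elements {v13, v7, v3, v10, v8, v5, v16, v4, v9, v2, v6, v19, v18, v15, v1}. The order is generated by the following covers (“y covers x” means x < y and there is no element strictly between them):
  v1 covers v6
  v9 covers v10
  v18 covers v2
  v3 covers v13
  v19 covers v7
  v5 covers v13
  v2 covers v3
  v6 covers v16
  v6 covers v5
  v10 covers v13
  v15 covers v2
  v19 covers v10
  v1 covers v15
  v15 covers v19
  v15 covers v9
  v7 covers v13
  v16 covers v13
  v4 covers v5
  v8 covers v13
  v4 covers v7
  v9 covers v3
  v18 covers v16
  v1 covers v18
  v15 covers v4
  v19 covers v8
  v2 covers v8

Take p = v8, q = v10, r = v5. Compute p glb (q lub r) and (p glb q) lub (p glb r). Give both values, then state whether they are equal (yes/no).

q lub r = v15, so p glb (q lub r) = v8 glb v15 = v8.
p glb q = v13 and p glb r = v13, so (p glb q) lub (p glb r) = v13 lub v13 = v13.
Equal: no.

v8; v13; no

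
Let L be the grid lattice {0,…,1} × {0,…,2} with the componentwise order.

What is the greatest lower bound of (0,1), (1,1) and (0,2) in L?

(0,1)

In a product of chains, the meet is componentwise min, giving (0,1).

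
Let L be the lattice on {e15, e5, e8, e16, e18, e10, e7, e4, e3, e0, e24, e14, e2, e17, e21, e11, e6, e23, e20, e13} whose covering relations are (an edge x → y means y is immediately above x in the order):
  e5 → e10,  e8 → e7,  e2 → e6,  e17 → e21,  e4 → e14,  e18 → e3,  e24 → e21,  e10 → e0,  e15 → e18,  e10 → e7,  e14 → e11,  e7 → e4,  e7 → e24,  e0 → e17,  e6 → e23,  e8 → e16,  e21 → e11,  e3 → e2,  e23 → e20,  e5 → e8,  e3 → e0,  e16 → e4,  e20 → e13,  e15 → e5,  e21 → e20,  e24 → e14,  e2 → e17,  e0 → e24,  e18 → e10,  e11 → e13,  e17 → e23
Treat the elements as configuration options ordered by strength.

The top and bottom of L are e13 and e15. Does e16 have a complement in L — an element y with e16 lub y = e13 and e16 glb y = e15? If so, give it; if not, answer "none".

Need y with e16 ∨ y = e13 and e16 ∧ y = e15.
Checking each element gives: e6.

e6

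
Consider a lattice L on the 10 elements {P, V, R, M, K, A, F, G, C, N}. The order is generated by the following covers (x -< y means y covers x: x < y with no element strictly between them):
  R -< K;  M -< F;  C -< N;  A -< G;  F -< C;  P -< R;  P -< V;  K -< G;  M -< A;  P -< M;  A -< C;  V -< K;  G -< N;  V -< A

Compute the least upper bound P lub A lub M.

Common upper bounds of {P, A, M}: A, C, G, N.
The least among these is A.

A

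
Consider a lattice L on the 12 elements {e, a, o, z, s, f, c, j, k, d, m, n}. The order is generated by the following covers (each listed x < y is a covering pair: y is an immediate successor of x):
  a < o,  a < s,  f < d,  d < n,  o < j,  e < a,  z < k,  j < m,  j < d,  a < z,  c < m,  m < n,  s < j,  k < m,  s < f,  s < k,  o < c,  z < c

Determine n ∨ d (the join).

n

Common upper bounds of {n, d}: n.
The least among these is n.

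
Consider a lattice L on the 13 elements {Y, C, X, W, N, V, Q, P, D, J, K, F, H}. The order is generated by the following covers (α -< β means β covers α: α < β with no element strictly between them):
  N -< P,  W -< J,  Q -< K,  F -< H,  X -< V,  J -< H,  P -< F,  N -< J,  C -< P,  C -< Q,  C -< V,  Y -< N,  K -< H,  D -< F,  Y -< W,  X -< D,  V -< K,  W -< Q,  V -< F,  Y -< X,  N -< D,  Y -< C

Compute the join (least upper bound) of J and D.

H

Common upper bounds of {J, D}: H.
The least among these is H.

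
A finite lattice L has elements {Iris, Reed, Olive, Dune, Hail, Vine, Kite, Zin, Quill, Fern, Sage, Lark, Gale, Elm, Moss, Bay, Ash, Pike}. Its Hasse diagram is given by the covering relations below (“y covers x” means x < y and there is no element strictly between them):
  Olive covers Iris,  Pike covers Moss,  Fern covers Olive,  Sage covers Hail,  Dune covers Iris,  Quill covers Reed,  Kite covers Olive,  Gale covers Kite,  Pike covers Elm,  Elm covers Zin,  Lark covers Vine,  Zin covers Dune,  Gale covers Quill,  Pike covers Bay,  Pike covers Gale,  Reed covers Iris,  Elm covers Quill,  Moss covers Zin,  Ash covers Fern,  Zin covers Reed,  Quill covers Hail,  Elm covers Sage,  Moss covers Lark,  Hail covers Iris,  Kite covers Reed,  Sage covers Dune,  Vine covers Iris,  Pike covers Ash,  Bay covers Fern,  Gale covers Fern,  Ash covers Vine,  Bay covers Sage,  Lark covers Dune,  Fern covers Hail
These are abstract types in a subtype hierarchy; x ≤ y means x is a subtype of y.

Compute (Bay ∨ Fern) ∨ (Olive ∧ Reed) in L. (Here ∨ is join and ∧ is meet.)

Bay ∨ Fern = Bay
Olive ∧ Reed = Iris
Bay ∨ Iris = Bay

Bay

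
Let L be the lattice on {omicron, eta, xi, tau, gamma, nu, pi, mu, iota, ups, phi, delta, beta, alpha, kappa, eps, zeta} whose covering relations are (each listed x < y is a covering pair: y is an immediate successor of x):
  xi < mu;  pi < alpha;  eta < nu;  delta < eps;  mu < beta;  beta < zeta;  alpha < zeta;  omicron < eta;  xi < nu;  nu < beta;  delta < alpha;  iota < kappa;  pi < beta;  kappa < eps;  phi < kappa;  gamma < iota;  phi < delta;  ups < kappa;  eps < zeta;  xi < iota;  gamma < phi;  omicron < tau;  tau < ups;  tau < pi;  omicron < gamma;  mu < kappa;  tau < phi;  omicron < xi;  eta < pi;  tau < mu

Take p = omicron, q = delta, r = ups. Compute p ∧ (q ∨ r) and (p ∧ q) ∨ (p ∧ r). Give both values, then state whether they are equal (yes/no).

omicron; omicron; yes

q ∨ r = eps, so p ∧ (q ∨ r) = omicron ∧ eps = omicron.
p ∧ q = omicron and p ∧ r = omicron, so (p ∧ q) ∨ (p ∧ r) = omicron ∨ omicron = omicron.
Equal: yes.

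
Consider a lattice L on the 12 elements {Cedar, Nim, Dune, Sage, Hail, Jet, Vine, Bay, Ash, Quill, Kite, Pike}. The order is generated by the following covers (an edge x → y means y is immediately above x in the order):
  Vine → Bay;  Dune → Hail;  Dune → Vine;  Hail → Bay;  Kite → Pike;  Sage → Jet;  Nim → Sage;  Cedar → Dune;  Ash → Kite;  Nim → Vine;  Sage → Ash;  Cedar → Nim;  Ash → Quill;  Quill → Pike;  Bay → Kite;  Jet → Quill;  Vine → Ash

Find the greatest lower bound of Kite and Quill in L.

Common lower bounds of {Kite, Quill}: Ash, Cedar, Dune, Nim, Sage, Vine.
The greatest among these is Ash.

Ash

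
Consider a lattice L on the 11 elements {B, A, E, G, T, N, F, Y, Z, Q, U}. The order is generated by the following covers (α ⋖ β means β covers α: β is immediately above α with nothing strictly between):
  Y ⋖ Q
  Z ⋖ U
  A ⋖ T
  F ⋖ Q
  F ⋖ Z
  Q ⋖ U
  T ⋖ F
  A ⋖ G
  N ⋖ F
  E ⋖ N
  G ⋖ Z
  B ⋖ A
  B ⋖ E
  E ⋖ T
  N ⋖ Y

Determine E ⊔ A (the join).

Common upper bounds of {E, A}: F, Q, T, U, Z.
The least among these is T.

T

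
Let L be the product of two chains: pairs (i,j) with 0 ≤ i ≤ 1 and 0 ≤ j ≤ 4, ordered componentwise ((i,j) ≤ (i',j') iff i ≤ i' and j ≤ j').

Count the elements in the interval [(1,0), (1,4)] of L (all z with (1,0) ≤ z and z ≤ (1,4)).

5

The interval [(1,0), (1,4)] = {(1,0), (1,1), (1,2), (1,3), (1,4)}, which has 5 elements.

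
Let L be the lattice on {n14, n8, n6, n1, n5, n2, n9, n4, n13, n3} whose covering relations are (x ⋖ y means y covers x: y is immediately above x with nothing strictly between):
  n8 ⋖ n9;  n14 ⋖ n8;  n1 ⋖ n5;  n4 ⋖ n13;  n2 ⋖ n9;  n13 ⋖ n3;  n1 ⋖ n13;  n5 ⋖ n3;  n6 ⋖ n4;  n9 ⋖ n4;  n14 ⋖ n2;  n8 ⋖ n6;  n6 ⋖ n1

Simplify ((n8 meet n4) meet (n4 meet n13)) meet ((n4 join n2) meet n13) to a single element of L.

n8 ∧ n4 = n8
n4 ∧ n13 = n4
n8 ∧ n4 = n8
n4 ∨ n2 = n4
n4 ∧ n13 = n4
n8 ∧ n4 = n8

n8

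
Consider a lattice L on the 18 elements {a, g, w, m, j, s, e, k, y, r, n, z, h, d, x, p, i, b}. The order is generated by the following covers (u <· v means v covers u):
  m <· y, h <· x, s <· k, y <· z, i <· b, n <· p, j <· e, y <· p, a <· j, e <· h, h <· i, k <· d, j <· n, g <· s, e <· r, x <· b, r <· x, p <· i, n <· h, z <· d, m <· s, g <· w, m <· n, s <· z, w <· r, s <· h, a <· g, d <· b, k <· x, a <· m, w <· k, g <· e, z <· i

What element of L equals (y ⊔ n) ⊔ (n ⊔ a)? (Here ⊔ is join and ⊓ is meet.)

y ∨ n = p
n ∨ a = n
p ∨ n = p

p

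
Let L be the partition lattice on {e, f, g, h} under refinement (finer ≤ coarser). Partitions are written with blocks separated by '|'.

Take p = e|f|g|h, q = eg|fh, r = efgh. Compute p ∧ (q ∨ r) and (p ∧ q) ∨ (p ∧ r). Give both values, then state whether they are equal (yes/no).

e|f|g|h; e|f|g|h; yes

q ∨ r = efgh, so p ∧ (q ∨ r) = e|f|g|h ∧ efgh = e|f|g|h.
p ∧ q = e|f|g|h and p ∧ r = e|f|g|h, so (p ∧ q) ∨ (p ∧ r) = e|f|g|h ∨ e|f|g|h = e|f|g|h.
Equal: yes.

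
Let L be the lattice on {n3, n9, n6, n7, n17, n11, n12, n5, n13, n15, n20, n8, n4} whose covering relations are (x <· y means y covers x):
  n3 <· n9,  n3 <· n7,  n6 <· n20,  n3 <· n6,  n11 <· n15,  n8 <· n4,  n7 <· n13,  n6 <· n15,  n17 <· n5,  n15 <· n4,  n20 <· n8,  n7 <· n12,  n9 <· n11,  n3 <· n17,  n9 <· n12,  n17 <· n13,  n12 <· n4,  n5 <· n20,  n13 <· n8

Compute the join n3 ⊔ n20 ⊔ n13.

Common upper bounds of {n3, n20, n13}: n4, n8.
The least among these is n8.

n8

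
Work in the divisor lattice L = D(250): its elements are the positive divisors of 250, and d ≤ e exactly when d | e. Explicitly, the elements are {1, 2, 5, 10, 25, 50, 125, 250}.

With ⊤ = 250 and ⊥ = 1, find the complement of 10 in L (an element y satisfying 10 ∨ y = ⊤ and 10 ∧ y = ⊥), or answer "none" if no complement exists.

none

For every candidate y, either 10 ∨ y ≠ 250 or 10 ∧ y ≠ 1; no complement exists.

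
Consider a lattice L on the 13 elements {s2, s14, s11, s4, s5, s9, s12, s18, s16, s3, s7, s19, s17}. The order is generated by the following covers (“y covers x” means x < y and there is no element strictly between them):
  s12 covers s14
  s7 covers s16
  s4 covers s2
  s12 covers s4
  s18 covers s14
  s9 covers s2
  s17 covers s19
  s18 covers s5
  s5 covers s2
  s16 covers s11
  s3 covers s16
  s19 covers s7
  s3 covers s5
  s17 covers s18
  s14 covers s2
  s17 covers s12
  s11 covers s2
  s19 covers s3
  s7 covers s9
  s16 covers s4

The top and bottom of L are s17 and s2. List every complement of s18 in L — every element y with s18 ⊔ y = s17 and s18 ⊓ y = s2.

Need y with s18 ∨ y = s17 and s18 ∧ y = s2.
Checking each element gives: s11, s16, s4, s7, s9.

s11, s16, s4, s7, s9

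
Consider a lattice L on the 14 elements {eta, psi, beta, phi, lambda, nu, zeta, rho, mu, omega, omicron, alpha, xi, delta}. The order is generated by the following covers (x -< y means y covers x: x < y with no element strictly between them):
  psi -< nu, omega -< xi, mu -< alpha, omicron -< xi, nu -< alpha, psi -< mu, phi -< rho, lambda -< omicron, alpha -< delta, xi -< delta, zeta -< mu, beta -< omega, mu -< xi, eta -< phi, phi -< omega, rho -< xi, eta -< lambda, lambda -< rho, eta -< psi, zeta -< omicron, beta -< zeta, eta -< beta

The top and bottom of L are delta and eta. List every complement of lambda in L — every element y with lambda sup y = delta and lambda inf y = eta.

alpha, nu

Need y with lambda ∨ y = delta and lambda ∧ y = eta.
Checking each element gives: alpha, nu.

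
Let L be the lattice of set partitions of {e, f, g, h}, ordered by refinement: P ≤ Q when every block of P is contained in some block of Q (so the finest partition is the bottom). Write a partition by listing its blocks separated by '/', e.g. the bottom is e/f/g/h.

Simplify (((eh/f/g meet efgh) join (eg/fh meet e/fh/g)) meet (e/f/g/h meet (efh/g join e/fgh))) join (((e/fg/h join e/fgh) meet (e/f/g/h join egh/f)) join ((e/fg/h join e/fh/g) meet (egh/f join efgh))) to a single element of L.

eh/f/g ∧ efgh = eh/f/g
eg/fh ∧ e/fh/g = e/fh/g
eh/f/g ∨ e/fh/g = efh/g
efh/g ∨ e/fgh = efgh
e/f/g/h ∧ efgh = e/f/g/h
efh/g ∧ e/f/g/h = e/f/g/h
e/fg/h ∨ e/fgh = e/fgh
e/f/g/h ∨ egh/f = egh/f
e/fgh ∧ egh/f = e/f/gh
e/fg/h ∨ e/fh/g = e/fgh
egh/f ∨ efgh = efgh
e/fgh ∧ efgh = e/fgh
e/f/gh ∨ e/fgh = e/fgh
e/f/g/h ∨ e/fgh = e/fgh

e/fgh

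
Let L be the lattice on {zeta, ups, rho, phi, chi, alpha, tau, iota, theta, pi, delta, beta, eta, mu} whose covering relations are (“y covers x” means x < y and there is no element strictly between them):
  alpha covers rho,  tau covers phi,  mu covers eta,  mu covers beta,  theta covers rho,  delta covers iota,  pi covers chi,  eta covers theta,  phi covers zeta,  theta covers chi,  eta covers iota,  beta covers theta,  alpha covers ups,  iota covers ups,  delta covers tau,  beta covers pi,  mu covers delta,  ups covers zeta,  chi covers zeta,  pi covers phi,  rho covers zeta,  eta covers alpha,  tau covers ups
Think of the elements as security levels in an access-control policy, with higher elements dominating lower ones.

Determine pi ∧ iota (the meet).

zeta

Common lower bounds of {pi, iota}: zeta.
The greatest among these is zeta.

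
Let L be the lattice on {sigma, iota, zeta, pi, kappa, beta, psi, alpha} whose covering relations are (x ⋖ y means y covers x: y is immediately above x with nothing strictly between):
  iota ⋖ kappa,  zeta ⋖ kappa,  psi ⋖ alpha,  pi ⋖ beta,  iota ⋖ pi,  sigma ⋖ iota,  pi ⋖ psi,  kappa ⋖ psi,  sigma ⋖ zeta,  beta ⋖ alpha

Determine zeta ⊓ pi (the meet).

Common lower bounds of {zeta, pi}: sigma.
The greatest among these is sigma.

sigma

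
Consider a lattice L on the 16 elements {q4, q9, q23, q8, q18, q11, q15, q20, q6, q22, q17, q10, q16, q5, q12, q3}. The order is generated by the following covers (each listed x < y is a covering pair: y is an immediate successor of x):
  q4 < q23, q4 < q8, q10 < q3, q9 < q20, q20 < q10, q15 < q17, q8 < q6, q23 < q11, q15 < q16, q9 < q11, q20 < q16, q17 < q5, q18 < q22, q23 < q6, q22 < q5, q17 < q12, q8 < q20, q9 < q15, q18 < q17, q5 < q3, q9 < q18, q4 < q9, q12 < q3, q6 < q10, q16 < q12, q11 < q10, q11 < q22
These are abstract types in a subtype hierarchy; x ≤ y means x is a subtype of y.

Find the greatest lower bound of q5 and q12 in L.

Common lower bounds of {q5, q12}: q15, q17, q18, q4, q9.
The greatest among these is q17.

q17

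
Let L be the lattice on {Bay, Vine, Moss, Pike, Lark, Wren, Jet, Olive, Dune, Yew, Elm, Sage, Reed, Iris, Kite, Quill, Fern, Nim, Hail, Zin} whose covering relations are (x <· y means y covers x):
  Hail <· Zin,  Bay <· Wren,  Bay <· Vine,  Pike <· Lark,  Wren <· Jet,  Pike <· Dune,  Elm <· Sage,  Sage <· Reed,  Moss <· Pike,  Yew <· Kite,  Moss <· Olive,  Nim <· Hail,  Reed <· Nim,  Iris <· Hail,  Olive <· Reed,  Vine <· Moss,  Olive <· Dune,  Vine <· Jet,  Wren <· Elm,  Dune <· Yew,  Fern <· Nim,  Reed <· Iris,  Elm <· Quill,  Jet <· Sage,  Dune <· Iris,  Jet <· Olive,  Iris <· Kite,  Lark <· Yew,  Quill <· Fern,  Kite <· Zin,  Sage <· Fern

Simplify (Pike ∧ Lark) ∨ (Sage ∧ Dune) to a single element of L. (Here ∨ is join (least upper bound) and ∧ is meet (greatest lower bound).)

Pike ∧ Lark = Pike
Sage ∧ Dune = Jet
Pike ∨ Jet = Dune

Dune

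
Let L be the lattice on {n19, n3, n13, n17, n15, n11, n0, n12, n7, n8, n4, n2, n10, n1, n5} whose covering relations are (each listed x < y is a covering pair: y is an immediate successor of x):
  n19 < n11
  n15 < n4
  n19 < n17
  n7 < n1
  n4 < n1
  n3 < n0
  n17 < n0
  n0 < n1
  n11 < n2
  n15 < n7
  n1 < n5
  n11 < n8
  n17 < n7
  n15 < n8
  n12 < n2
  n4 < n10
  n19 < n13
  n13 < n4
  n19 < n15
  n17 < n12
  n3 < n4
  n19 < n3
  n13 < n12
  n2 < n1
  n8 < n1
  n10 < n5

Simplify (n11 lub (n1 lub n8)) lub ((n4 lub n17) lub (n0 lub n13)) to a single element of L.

n1 ∨ n8 = n1
n11 ∨ n1 = n1
n4 ∨ n17 = n1
n0 ∨ n13 = n1
n1 ∨ n1 = n1
n1 ∨ n1 = n1

n1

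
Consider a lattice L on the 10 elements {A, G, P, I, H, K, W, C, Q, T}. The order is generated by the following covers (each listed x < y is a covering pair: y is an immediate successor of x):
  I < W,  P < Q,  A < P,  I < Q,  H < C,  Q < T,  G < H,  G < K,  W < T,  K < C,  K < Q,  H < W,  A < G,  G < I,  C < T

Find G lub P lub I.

Q

Common upper bounds of {G, P, I}: Q, T.
The least among these is Q.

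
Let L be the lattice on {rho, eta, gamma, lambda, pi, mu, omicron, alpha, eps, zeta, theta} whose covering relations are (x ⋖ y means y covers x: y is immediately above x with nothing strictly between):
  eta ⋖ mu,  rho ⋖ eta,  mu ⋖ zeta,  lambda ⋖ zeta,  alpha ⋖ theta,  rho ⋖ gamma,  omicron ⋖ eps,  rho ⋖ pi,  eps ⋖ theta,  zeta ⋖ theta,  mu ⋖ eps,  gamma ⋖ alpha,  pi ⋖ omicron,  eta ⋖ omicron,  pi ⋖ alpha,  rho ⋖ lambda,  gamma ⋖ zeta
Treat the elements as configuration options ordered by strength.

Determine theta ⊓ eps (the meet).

eps

Common lower bounds of {theta, eps}: eps, eta, mu, omicron, pi, rho.
The greatest among these is eps.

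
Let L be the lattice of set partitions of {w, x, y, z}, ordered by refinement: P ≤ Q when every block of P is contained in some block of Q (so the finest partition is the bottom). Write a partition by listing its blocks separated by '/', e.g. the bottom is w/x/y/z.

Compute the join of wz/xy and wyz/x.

Common upper bounds of {wz/xy, wyz/x}: wxyz.
The least among these is wxyz.

wxyz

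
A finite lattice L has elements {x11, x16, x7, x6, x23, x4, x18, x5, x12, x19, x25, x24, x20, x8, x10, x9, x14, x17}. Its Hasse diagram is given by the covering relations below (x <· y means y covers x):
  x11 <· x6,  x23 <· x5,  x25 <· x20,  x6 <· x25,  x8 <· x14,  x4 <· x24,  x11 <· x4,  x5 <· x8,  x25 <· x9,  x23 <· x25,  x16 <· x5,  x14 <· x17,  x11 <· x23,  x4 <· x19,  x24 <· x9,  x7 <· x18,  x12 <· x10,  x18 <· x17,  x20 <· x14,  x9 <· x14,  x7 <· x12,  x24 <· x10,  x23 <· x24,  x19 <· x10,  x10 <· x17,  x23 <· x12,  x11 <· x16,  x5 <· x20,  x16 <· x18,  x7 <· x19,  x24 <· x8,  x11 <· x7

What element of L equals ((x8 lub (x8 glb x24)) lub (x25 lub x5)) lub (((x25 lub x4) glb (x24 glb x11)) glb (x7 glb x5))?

x8 ∧ x24 = x24
x8 ∨ x24 = x8
x25 ∨ x5 = x20
x8 ∨ x20 = x14
x25 ∨ x4 = x9
x24 ∧ x11 = x11
x9 ∧ x11 = x11
x7 ∧ x5 = x11
x11 ∧ x11 = x11
x14 ∨ x11 = x14

x14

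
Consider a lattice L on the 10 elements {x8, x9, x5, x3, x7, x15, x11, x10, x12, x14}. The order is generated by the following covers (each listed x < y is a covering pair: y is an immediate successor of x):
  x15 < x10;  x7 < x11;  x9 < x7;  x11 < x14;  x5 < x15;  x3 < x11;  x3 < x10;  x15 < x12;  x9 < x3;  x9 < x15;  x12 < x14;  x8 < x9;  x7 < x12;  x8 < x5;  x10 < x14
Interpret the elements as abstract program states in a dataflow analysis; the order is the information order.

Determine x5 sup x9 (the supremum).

x15

Common upper bounds of {x5, x9}: x10, x12, x14, x15.
The least among these is x15.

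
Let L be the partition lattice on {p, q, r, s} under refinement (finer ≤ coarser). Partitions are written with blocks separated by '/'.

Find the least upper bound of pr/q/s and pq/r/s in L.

The join of pr/q/s and pq/r/s merges any blocks that overlap across the partitions, giving pqr/s.

pqr/s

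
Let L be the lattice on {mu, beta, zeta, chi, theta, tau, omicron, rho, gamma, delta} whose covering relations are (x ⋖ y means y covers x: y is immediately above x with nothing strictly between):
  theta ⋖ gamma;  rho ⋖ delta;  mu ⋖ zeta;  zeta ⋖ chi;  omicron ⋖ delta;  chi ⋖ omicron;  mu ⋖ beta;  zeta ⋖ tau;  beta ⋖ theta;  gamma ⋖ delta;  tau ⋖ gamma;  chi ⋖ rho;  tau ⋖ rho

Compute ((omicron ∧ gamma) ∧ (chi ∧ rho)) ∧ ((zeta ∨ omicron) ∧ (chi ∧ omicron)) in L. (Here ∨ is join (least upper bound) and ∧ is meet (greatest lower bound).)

zeta

omicron ∧ gamma = zeta
chi ∧ rho = chi
zeta ∧ chi = zeta
zeta ∨ omicron = omicron
chi ∧ omicron = chi
omicron ∧ chi = chi
zeta ∧ chi = zeta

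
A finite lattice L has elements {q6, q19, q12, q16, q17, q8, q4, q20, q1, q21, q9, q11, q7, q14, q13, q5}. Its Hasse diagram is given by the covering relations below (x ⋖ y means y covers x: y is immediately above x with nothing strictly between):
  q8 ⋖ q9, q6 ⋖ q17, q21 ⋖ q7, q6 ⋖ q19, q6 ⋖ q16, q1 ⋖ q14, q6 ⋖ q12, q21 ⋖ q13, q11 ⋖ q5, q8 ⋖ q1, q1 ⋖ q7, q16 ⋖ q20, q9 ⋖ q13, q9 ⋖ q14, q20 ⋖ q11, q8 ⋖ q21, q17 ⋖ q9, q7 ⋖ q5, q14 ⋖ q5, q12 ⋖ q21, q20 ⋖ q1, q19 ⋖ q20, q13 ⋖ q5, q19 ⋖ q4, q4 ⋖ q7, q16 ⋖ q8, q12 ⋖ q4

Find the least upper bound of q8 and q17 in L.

Common upper bounds of {q8, q17}: q13, q14, q5, q9.
The least among these is q9.

q9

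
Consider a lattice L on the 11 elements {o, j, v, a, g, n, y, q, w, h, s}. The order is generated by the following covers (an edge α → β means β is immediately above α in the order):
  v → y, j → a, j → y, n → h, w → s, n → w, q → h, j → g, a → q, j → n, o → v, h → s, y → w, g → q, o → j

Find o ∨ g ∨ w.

Common upper bounds of {o, g, w}: s.
The least among these is s.

s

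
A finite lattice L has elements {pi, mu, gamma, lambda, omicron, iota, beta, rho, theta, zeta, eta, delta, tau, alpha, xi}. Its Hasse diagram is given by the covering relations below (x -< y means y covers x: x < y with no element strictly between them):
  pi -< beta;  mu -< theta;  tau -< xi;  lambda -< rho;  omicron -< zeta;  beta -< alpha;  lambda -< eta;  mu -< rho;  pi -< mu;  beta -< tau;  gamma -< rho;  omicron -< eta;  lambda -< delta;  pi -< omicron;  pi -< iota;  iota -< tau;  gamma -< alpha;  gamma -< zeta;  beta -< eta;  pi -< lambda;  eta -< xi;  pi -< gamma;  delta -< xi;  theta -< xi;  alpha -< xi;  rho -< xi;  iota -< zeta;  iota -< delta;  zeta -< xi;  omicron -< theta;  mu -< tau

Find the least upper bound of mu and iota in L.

tau

Common upper bounds of {mu, iota}: tau, xi.
The least among these is tau.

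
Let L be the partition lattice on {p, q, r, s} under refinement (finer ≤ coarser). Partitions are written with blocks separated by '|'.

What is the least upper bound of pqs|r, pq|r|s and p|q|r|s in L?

pqs|r

The join of pqs|r, pq|r|s, p|q|r|s merges any blocks that overlap across the partitions, giving pqs|r.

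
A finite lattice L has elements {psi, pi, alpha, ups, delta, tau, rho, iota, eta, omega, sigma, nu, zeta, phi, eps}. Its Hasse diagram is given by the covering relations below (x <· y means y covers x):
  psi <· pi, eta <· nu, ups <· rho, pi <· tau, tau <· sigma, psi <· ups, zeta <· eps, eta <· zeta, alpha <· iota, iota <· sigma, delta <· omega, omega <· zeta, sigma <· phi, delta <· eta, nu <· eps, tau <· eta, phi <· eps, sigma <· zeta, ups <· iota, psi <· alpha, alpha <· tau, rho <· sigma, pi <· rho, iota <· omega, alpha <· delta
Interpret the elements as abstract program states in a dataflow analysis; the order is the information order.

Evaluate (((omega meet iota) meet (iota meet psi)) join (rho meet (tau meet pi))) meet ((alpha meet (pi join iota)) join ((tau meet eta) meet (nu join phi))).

pi

omega ∧ iota = iota
iota ∧ psi = psi
iota ∧ psi = psi
tau ∧ pi = pi
rho ∧ pi = pi
psi ∨ pi = pi
pi ∨ iota = sigma
alpha ∧ sigma = alpha
tau ∧ eta = tau
nu ∨ phi = eps
tau ∧ eps = tau
alpha ∨ tau = tau
pi ∧ tau = pi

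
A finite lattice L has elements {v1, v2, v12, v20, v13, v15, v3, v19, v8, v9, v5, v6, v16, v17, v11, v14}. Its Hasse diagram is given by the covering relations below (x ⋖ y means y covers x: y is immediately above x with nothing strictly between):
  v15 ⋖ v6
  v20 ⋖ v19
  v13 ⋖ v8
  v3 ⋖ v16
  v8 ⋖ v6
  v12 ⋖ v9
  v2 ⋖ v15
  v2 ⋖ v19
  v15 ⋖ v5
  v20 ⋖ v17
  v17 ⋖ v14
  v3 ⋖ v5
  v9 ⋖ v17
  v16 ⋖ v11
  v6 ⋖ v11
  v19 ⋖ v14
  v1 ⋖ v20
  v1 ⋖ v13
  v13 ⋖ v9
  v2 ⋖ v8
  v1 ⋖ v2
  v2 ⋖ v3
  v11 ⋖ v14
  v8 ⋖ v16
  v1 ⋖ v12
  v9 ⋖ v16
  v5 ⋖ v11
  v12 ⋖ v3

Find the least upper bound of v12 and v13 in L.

v9

Common upper bounds of {v12, v13}: v11, v14, v16, v17, v9.
The least among these is v9.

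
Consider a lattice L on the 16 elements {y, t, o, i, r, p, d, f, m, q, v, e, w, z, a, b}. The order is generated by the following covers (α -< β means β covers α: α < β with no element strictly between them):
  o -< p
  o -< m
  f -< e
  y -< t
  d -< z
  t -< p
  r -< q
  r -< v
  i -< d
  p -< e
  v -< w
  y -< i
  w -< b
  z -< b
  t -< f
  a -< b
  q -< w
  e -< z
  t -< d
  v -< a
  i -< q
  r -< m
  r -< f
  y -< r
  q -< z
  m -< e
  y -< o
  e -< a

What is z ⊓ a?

Common lower bounds of {z, a}: e, f, m, o, p, r, t, y.
The greatest among these is e.

e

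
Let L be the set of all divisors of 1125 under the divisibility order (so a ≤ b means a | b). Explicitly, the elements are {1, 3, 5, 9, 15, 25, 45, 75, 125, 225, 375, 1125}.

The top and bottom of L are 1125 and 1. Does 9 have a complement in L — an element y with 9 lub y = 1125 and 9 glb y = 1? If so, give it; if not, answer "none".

125

Need y with 9 ∨ y = 1125 and 9 ∧ y = 1.
Checking each element gives: 125.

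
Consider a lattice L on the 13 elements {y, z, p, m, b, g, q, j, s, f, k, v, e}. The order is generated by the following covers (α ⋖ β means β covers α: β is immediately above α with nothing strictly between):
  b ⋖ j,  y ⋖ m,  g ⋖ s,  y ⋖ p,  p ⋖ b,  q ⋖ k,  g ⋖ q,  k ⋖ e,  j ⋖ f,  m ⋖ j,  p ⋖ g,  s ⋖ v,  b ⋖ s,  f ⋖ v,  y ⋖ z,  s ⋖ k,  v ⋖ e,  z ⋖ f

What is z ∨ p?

Common upper bounds of {z, p}: e, f, v.
The least among these is f.

f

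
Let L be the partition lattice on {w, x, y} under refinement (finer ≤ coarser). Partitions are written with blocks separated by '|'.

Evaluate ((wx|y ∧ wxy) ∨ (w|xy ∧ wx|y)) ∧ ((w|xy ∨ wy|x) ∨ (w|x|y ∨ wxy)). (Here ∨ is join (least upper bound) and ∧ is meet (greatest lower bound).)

wx|y

wx|y ∧ wxy = wx|y
w|xy ∧ wx|y = w|x|y
wx|y ∨ w|x|y = wx|y
w|xy ∨ wy|x = wxy
w|x|y ∨ wxy = wxy
wxy ∨ wxy = wxy
wx|y ∧ wxy = wx|y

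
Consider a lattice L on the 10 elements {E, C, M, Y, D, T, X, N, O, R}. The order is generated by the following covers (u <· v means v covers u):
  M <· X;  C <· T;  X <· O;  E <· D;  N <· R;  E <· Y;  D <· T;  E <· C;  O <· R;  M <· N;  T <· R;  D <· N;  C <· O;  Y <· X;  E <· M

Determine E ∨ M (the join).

Common upper bounds of {E, M}: M, N, O, R, X.
The least among these is M.

M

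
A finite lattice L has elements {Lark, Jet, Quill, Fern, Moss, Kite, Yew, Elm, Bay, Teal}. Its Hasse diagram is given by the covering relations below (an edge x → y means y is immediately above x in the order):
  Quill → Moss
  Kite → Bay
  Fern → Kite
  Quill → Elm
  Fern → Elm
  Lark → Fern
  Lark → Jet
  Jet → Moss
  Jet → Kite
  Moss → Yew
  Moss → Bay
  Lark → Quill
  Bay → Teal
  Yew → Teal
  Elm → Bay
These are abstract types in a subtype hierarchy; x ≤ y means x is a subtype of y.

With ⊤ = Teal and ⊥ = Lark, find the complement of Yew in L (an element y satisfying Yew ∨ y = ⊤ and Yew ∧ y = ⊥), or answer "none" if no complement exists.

Need y with Yew ∨ y = Teal and Yew ∧ y = Lark.
Checking each element gives: Fern.

Fern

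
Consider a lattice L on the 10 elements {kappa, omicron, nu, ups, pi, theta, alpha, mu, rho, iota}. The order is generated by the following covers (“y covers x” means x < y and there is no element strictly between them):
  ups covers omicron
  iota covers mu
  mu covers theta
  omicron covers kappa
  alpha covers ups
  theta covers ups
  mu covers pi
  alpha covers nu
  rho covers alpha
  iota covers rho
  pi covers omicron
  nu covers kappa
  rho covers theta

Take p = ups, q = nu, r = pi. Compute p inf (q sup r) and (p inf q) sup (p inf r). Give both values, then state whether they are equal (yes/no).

q sup r = iota, so p inf (q sup r) = ups inf iota = ups.
p inf q = kappa and p inf r = omicron, so (p inf q) sup (p inf r) = kappa sup omicron = omicron.
Equal: no.

ups; omicron; no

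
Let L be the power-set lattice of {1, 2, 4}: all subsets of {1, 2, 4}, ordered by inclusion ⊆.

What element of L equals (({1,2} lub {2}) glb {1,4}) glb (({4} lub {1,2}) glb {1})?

{1,2} ∨ {2} = {1,2}
{1,2} ∧ {1,4} = {1}
{4} ∨ {1,2} = {1,2,4}
{1,2,4} ∧ {1} = {1}
{1} ∧ {1} = {1}

{1}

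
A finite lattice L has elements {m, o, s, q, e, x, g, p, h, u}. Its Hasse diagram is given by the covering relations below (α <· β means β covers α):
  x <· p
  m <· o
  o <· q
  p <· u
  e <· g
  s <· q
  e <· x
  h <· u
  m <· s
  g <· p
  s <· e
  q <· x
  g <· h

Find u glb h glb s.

Common lower bounds of {u, h, s}: m, s.
The greatest among these is s.

s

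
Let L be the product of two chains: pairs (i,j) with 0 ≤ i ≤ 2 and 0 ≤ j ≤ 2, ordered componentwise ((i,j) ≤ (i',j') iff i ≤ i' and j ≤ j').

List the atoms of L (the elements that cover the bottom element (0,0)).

(0,1), (1,0)

The atoms are exactly the elements that cover (0,0): (0,1), (1,0).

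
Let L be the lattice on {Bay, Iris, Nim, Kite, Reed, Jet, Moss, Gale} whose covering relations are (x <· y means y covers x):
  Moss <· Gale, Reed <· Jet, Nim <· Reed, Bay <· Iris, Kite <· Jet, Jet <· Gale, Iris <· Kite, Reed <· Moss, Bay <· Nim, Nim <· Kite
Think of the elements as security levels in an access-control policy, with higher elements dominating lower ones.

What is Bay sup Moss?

Moss

Common upper bounds of {Bay, Moss}: Gale, Moss.
The least among these is Moss.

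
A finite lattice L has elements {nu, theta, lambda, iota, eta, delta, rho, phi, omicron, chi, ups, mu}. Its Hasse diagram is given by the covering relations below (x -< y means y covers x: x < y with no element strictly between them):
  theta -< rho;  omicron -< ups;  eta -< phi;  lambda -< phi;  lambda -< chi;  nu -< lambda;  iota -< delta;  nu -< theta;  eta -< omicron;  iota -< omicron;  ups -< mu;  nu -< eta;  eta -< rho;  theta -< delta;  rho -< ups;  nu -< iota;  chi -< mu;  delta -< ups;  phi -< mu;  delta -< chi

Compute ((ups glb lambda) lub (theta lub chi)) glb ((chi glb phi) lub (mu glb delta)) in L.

ups ∧ lambda = nu
theta ∨ chi = chi
nu ∨ chi = chi
chi ∧ phi = lambda
mu ∧ delta = delta
lambda ∨ delta = chi
chi ∧ chi = chi

chi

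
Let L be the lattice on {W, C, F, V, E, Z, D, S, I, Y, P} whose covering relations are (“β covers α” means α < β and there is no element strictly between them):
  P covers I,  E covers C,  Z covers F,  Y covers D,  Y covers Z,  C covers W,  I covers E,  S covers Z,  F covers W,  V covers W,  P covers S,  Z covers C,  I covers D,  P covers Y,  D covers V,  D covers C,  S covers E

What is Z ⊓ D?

C

Common lower bounds of {Z, D}: C, W.
The greatest among these is C.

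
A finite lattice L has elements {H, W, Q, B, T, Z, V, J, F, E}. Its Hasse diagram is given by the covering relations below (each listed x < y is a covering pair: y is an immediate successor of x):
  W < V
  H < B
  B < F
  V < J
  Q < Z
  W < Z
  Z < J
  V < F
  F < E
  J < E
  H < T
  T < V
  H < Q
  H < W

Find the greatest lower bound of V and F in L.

V

Common lower bounds of {V, F}: H, T, V, W.
The greatest among these is V.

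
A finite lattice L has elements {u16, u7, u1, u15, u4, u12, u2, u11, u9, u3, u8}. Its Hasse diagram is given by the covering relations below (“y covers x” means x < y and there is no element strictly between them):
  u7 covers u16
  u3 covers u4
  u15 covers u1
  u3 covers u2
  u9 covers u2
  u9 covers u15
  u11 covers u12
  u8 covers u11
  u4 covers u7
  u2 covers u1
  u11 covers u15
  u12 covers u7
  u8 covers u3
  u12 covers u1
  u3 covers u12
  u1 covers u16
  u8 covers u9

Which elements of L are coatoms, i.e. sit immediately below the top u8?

u11, u3, u9

The coatoms are exactly the elements covered by u8: u11, u3, u9.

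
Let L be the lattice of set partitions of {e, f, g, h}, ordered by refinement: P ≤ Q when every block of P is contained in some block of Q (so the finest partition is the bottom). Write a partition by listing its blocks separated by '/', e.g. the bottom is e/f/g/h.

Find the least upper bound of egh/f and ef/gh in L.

The join of egh/f and ef/gh merges any blocks that overlap across the partitions, giving efgh.

efgh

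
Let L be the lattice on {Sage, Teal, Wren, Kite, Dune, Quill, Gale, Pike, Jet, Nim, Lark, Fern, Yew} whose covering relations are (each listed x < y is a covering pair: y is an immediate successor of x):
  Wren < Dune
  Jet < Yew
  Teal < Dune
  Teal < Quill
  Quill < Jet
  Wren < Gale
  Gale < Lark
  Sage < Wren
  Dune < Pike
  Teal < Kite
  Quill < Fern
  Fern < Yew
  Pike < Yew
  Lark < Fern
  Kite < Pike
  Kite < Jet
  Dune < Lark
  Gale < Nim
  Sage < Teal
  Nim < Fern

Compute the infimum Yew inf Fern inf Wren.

Wren

Common lower bounds of {Yew, Fern, Wren}: Sage, Wren.
The greatest among these is Wren.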